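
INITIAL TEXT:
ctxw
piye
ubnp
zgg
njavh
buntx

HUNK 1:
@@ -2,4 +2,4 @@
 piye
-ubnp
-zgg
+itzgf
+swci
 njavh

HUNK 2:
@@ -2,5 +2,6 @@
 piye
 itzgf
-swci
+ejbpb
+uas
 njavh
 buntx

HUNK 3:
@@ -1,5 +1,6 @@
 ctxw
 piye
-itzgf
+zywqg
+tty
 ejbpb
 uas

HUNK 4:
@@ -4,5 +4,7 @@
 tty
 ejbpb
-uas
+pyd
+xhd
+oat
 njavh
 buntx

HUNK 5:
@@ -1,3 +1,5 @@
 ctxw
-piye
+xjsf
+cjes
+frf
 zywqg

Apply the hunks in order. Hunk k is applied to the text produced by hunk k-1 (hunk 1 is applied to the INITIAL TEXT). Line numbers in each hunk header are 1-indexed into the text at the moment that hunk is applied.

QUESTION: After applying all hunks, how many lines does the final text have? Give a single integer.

Answer: 12

Derivation:
Hunk 1: at line 2 remove [ubnp,zgg] add [itzgf,swci] -> 6 lines: ctxw piye itzgf swci njavh buntx
Hunk 2: at line 2 remove [swci] add [ejbpb,uas] -> 7 lines: ctxw piye itzgf ejbpb uas njavh buntx
Hunk 3: at line 1 remove [itzgf] add [zywqg,tty] -> 8 lines: ctxw piye zywqg tty ejbpb uas njavh buntx
Hunk 4: at line 4 remove [uas] add [pyd,xhd,oat] -> 10 lines: ctxw piye zywqg tty ejbpb pyd xhd oat njavh buntx
Hunk 5: at line 1 remove [piye] add [xjsf,cjes,frf] -> 12 lines: ctxw xjsf cjes frf zywqg tty ejbpb pyd xhd oat njavh buntx
Final line count: 12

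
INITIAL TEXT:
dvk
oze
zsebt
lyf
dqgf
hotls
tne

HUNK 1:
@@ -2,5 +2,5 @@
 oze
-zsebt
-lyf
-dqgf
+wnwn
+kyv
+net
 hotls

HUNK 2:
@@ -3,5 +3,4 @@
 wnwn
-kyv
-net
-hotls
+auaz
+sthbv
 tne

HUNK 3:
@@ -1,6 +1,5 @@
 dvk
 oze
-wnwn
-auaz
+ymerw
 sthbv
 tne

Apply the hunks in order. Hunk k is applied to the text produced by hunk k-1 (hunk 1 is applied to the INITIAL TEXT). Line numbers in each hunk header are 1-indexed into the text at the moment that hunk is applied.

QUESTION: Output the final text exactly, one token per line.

Hunk 1: at line 2 remove [zsebt,lyf,dqgf] add [wnwn,kyv,net] -> 7 lines: dvk oze wnwn kyv net hotls tne
Hunk 2: at line 3 remove [kyv,net,hotls] add [auaz,sthbv] -> 6 lines: dvk oze wnwn auaz sthbv tne
Hunk 3: at line 1 remove [wnwn,auaz] add [ymerw] -> 5 lines: dvk oze ymerw sthbv tne

Answer: dvk
oze
ymerw
sthbv
tne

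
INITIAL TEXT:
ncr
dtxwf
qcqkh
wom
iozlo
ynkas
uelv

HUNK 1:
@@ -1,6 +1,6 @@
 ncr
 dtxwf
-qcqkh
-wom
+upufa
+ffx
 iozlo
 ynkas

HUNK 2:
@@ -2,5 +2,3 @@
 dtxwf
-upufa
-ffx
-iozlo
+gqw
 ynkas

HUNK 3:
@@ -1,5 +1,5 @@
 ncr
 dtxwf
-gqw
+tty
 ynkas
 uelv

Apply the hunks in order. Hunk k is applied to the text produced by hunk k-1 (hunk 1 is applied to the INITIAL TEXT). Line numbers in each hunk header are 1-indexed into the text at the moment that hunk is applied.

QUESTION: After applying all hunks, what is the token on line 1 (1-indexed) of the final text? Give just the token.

Hunk 1: at line 1 remove [qcqkh,wom] add [upufa,ffx] -> 7 lines: ncr dtxwf upufa ffx iozlo ynkas uelv
Hunk 2: at line 2 remove [upufa,ffx,iozlo] add [gqw] -> 5 lines: ncr dtxwf gqw ynkas uelv
Hunk 3: at line 1 remove [gqw] add [tty] -> 5 lines: ncr dtxwf tty ynkas uelv
Final line 1: ncr

Answer: ncr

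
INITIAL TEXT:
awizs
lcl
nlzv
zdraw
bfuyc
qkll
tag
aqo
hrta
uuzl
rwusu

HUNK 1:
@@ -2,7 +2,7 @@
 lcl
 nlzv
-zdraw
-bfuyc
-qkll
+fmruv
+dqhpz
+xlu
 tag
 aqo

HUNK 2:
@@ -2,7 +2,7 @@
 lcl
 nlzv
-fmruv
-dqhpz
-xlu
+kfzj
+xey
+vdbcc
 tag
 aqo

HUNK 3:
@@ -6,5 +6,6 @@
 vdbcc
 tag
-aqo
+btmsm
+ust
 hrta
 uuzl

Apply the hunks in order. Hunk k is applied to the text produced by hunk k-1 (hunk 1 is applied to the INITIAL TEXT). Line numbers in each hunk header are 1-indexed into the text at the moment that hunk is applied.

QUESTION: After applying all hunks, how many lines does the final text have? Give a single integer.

Answer: 12

Derivation:
Hunk 1: at line 2 remove [zdraw,bfuyc,qkll] add [fmruv,dqhpz,xlu] -> 11 lines: awizs lcl nlzv fmruv dqhpz xlu tag aqo hrta uuzl rwusu
Hunk 2: at line 2 remove [fmruv,dqhpz,xlu] add [kfzj,xey,vdbcc] -> 11 lines: awizs lcl nlzv kfzj xey vdbcc tag aqo hrta uuzl rwusu
Hunk 3: at line 6 remove [aqo] add [btmsm,ust] -> 12 lines: awizs lcl nlzv kfzj xey vdbcc tag btmsm ust hrta uuzl rwusu
Final line count: 12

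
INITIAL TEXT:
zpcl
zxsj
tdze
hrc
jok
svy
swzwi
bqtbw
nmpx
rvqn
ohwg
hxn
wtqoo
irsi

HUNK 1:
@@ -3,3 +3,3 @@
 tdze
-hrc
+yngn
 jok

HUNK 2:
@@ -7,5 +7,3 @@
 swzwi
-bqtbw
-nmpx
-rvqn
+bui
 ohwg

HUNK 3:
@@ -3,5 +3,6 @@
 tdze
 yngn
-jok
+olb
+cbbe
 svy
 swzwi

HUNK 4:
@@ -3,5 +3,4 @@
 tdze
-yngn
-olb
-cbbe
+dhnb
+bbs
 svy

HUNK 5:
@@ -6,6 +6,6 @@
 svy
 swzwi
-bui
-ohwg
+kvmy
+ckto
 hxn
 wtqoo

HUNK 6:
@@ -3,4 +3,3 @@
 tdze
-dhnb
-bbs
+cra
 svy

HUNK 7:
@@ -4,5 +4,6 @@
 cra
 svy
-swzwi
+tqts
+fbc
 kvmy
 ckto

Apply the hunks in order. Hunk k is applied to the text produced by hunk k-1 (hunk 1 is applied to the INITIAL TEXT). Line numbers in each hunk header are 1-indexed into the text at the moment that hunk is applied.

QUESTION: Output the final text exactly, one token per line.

Answer: zpcl
zxsj
tdze
cra
svy
tqts
fbc
kvmy
ckto
hxn
wtqoo
irsi

Derivation:
Hunk 1: at line 3 remove [hrc] add [yngn] -> 14 lines: zpcl zxsj tdze yngn jok svy swzwi bqtbw nmpx rvqn ohwg hxn wtqoo irsi
Hunk 2: at line 7 remove [bqtbw,nmpx,rvqn] add [bui] -> 12 lines: zpcl zxsj tdze yngn jok svy swzwi bui ohwg hxn wtqoo irsi
Hunk 3: at line 3 remove [jok] add [olb,cbbe] -> 13 lines: zpcl zxsj tdze yngn olb cbbe svy swzwi bui ohwg hxn wtqoo irsi
Hunk 4: at line 3 remove [yngn,olb,cbbe] add [dhnb,bbs] -> 12 lines: zpcl zxsj tdze dhnb bbs svy swzwi bui ohwg hxn wtqoo irsi
Hunk 5: at line 6 remove [bui,ohwg] add [kvmy,ckto] -> 12 lines: zpcl zxsj tdze dhnb bbs svy swzwi kvmy ckto hxn wtqoo irsi
Hunk 6: at line 3 remove [dhnb,bbs] add [cra] -> 11 lines: zpcl zxsj tdze cra svy swzwi kvmy ckto hxn wtqoo irsi
Hunk 7: at line 4 remove [swzwi] add [tqts,fbc] -> 12 lines: zpcl zxsj tdze cra svy tqts fbc kvmy ckto hxn wtqoo irsi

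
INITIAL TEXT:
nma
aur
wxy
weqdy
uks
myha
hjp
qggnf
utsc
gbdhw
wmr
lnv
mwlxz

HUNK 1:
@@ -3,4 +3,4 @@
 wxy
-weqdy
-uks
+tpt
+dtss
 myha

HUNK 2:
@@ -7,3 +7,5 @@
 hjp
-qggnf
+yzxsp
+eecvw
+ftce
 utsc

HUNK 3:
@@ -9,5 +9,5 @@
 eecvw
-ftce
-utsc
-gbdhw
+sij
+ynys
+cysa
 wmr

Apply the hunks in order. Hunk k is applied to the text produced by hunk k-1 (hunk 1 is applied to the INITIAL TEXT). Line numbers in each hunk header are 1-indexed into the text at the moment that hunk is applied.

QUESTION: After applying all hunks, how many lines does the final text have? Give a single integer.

Hunk 1: at line 3 remove [weqdy,uks] add [tpt,dtss] -> 13 lines: nma aur wxy tpt dtss myha hjp qggnf utsc gbdhw wmr lnv mwlxz
Hunk 2: at line 7 remove [qggnf] add [yzxsp,eecvw,ftce] -> 15 lines: nma aur wxy tpt dtss myha hjp yzxsp eecvw ftce utsc gbdhw wmr lnv mwlxz
Hunk 3: at line 9 remove [ftce,utsc,gbdhw] add [sij,ynys,cysa] -> 15 lines: nma aur wxy tpt dtss myha hjp yzxsp eecvw sij ynys cysa wmr lnv mwlxz
Final line count: 15

Answer: 15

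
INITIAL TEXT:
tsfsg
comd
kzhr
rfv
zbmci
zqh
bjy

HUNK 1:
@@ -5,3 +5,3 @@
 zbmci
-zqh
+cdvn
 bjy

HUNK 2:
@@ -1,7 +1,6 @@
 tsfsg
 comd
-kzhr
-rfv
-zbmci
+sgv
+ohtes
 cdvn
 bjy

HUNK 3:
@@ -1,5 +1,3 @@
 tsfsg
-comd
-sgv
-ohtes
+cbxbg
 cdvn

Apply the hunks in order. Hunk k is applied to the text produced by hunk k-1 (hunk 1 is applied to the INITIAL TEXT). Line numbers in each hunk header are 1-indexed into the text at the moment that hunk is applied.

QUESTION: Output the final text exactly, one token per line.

Answer: tsfsg
cbxbg
cdvn
bjy

Derivation:
Hunk 1: at line 5 remove [zqh] add [cdvn] -> 7 lines: tsfsg comd kzhr rfv zbmci cdvn bjy
Hunk 2: at line 1 remove [kzhr,rfv,zbmci] add [sgv,ohtes] -> 6 lines: tsfsg comd sgv ohtes cdvn bjy
Hunk 3: at line 1 remove [comd,sgv,ohtes] add [cbxbg] -> 4 lines: tsfsg cbxbg cdvn bjy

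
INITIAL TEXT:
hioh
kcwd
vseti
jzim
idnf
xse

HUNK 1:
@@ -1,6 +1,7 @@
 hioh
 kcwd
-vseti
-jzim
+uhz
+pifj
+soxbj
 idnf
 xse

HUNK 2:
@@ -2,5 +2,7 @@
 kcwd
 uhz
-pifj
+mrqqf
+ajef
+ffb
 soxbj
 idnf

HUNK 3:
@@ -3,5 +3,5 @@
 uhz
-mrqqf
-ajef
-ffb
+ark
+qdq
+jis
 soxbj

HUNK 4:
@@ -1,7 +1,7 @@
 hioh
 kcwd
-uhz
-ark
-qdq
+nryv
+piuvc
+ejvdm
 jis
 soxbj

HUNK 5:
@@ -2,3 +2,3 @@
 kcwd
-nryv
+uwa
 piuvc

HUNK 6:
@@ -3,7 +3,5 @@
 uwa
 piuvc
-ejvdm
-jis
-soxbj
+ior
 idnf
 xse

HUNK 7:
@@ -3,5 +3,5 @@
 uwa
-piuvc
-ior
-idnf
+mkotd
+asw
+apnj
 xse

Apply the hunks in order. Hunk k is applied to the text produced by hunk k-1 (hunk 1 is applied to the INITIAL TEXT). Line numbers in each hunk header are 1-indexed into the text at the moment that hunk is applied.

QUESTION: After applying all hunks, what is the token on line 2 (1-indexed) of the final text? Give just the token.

Hunk 1: at line 1 remove [vseti,jzim] add [uhz,pifj,soxbj] -> 7 lines: hioh kcwd uhz pifj soxbj idnf xse
Hunk 2: at line 2 remove [pifj] add [mrqqf,ajef,ffb] -> 9 lines: hioh kcwd uhz mrqqf ajef ffb soxbj idnf xse
Hunk 3: at line 3 remove [mrqqf,ajef,ffb] add [ark,qdq,jis] -> 9 lines: hioh kcwd uhz ark qdq jis soxbj idnf xse
Hunk 4: at line 1 remove [uhz,ark,qdq] add [nryv,piuvc,ejvdm] -> 9 lines: hioh kcwd nryv piuvc ejvdm jis soxbj idnf xse
Hunk 5: at line 2 remove [nryv] add [uwa] -> 9 lines: hioh kcwd uwa piuvc ejvdm jis soxbj idnf xse
Hunk 6: at line 3 remove [ejvdm,jis,soxbj] add [ior] -> 7 lines: hioh kcwd uwa piuvc ior idnf xse
Hunk 7: at line 3 remove [piuvc,ior,idnf] add [mkotd,asw,apnj] -> 7 lines: hioh kcwd uwa mkotd asw apnj xse
Final line 2: kcwd

Answer: kcwd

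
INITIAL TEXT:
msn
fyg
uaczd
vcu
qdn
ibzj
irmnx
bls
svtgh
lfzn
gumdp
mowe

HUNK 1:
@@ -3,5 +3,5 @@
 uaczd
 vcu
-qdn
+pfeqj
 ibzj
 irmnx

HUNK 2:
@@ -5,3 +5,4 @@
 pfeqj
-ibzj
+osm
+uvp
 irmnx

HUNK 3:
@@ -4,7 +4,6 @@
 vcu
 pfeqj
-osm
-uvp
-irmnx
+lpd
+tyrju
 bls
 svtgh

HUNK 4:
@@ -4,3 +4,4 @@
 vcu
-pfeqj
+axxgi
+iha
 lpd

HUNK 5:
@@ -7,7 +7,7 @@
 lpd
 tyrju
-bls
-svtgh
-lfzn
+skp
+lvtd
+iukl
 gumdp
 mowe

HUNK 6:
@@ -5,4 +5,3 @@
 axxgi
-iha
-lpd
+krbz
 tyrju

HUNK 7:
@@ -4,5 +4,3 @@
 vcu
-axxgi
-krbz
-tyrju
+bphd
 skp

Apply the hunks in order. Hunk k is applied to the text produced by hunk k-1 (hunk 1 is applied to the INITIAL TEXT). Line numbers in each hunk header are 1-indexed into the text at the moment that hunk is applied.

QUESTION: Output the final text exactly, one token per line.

Answer: msn
fyg
uaczd
vcu
bphd
skp
lvtd
iukl
gumdp
mowe

Derivation:
Hunk 1: at line 3 remove [qdn] add [pfeqj] -> 12 lines: msn fyg uaczd vcu pfeqj ibzj irmnx bls svtgh lfzn gumdp mowe
Hunk 2: at line 5 remove [ibzj] add [osm,uvp] -> 13 lines: msn fyg uaczd vcu pfeqj osm uvp irmnx bls svtgh lfzn gumdp mowe
Hunk 3: at line 4 remove [osm,uvp,irmnx] add [lpd,tyrju] -> 12 lines: msn fyg uaczd vcu pfeqj lpd tyrju bls svtgh lfzn gumdp mowe
Hunk 4: at line 4 remove [pfeqj] add [axxgi,iha] -> 13 lines: msn fyg uaczd vcu axxgi iha lpd tyrju bls svtgh lfzn gumdp mowe
Hunk 5: at line 7 remove [bls,svtgh,lfzn] add [skp,lvtd,iukl] -> 13 lines: msn fyg uaczd vcu axxgi iha lpd tyrju skp lvtd iukl gumdp mowe
Hunk 6: at line 5 remove [iha,lpd] add [krbz] -> 12 lines: msn fyg uaczd vcu axxgi krbz tyrju skp lvtd iukl gumdp mowe
Hunk 7: at line 4 remove [axxgi,krbz,tyrju] add [bphd] -> 10 lines: msn fyg uaczd vcu bphd skp lvtd iukl gumdp mowe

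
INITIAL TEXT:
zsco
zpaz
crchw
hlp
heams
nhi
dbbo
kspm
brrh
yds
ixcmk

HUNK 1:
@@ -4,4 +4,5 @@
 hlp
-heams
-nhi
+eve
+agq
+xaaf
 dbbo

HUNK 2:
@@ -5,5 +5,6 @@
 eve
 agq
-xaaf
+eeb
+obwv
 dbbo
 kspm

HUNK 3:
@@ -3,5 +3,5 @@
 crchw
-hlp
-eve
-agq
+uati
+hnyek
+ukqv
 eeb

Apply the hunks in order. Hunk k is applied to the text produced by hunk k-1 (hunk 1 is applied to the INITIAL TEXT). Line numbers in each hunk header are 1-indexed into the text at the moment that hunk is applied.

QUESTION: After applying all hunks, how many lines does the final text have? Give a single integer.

Hunk 1: at line 4 remove [heams,nhi] add [eve,agq,xaaf] -> 12 lines: zsco zpaz crchw hlp eve agq xaaf dbbo kspm brrh yds ixcmk
Hunk 2: at line 5 remove [xaaf] add [eeb,obwv] -> 13 lines: zsco zpaz crchw hlp eve agq eeb obwv dbbo kspm brrh yds ixcmk
Hunk 3: at line 3 remove [hlp,eve,agq] add [uati,hnyek,ukqv] -> 13 lines: zsco zpaz crchw uati hnyek ukqv eeb obwv dbbo kspm brrh yds ixcmk
Final line count: 13

Answer: 13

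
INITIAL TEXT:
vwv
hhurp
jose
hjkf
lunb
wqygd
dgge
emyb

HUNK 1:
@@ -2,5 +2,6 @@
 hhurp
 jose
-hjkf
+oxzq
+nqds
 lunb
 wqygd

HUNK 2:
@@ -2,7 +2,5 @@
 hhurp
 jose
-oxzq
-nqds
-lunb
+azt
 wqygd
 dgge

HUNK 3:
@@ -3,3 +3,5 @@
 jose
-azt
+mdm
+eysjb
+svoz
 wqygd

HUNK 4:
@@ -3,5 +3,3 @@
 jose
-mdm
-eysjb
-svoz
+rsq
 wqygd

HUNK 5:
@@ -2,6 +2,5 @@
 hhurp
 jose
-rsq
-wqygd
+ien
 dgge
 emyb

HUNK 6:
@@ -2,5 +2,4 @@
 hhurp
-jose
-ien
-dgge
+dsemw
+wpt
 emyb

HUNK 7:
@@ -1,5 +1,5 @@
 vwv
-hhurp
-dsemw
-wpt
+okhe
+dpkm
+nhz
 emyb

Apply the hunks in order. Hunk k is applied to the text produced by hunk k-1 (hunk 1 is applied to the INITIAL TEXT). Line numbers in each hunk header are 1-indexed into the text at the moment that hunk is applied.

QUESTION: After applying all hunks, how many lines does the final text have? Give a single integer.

Answer: 5

Derivation:
Hunk 1: at line 2 remove [hjkf] add [oxzq,nqds] -> 9 lines: vwv hhurp jose oxzq nqds lunb wqygd dgge emyb
Hunk 2: at line 2 remove [oxzq,nqds,lunb] add [azt] -> 7 lines: vwv hhurp jose azt wqygd dgge emyb
Hunk 3: at line 3 remove [azt] add [mdm,eysjb,svoz] -> 9 lines: vwv hhurp jose mdm eysjb svoz wqygd dgge emyb
Hunk 4: at line 3 remove [mdm,eysjb,svoz] add [rsq] -> 7 lines: vwv hhurp jose rsq wqygd dgge emyb
Hunk 5: at line 2 remove [rsq,wqygd] add [ien] -> 6 lines: vwv hhurp jose ien dgge emyb
Hunk 6: at line 2 remove [jose,ien,dgge] add [dsemw,wpt] -> 5 lines: vwv hhurp dsemw wpt emyb
Hunk 7: at line 1 remove [hhurp,dsemw,wpt] add [okhe,dpkm,nhz] -> 5 lines: vwv okhe dpkm nhz emyb
Final line count: 5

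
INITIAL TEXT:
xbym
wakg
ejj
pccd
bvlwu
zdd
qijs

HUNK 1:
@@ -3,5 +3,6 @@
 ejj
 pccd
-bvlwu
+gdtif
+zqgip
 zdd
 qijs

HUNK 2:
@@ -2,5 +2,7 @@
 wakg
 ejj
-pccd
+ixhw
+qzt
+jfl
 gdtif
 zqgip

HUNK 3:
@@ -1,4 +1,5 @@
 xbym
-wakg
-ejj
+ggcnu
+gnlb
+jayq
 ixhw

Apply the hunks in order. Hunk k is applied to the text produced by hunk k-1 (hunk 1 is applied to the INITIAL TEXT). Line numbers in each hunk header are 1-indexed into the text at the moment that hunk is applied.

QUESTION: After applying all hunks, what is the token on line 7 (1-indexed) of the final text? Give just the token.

Answer: jfl

Derivation:
Hunk 1: at line 3 remove [bvlwu] add [gdtif,zqgip] -> 8 lines: xbym wakg ejj pccd gdtif zqgip zdd qijs
Hunk 2: at line 2 remove [pccd] add [ixhw,qzt,jfl] -> 10 lines: xbym wakg ejj ixhw qzt jfl gdtif zqgip zdd qijs
Hunk 3: at line 1 remove [wakg,ejj] add [ggcnu,gnlb,jayq] -> 11 lines: xbym ggcnu gnlb jayq ixhw qzt jfl gdtif zqgip zdd qijs
Final line 7: jfl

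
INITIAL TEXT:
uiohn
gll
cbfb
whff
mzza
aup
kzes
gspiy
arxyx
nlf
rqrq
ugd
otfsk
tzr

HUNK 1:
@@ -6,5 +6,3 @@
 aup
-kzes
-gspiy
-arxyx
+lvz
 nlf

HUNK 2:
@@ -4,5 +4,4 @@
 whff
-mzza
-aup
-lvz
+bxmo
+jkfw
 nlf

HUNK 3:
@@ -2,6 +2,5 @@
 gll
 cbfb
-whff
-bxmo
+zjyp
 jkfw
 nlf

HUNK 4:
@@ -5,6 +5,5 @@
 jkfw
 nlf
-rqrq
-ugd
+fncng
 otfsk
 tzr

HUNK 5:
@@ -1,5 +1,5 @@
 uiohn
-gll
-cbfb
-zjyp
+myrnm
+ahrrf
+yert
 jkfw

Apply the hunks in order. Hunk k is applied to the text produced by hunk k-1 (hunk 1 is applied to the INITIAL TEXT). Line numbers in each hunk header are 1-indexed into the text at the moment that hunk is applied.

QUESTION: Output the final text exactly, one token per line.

Answer: uiohn
myrnm
ahrrf
yert
jkfw
nlf
fncng
otfsk
tzr

Derivation:
Hunk 1: at line 6 remove [kzes,gspiy,arxyx] add [lvz] -> 12 lines: uiohn gll cbfb whff mzza aup lvz nlf rqrq ugd otfsk tzr
Hunk 2: at line 4 remove [mzza,aup,lvz] add [bxmo,jkfw] -> 11 lines: uiohn gll cbfb whff bxmo jkfw nlf rqrq ugd otfsk tzr
Hunk 3: at line 2 remove [whff,bxmo] add [zjyp] -> 10 lines: uiohn gll cbfb zjyp jkfw nlf rqrq ugd otfsk tzr
Hunk 4: at line 5 remove [rqrq,ugd] add [fncng] -> 9 lines: uiohn gll cbfb zjyp jkfw nlf fncng otfsk tzr
Hunk 5: at line 1 remove [gll,cbfb,zjyp] add [myrnm,ahrrf,yert] -> 9 lines: uiohn myrnm ahrrf yert jkfw nlf fncng otfsk tzr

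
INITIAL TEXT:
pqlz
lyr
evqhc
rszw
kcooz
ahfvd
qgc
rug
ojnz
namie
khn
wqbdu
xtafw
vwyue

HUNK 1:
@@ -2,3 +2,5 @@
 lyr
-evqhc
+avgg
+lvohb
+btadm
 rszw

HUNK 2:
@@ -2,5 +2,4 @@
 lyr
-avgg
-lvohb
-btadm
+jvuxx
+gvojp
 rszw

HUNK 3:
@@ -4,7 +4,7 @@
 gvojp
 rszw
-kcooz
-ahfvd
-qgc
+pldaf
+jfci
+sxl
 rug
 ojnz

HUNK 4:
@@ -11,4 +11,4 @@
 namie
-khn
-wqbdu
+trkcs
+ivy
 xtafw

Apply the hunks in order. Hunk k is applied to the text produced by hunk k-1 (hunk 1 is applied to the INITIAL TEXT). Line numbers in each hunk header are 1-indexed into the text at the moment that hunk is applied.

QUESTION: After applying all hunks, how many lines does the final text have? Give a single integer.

Hunk 1: at line 2 remove [evqhc] add [avgg,lvohb,btadm] -> 16 lines: pqlz lyr avgg lvohb btadm rszw kcooz ahfvd qgc rug ojnz namie khn wqbdu xtafw vwyue
Hunk 2: at line 2 remove [avgg,lvohb,btadm] add [jvuxx,gvojp] -> 15 lines: pqlz lyr jvuxx gvojp rszw kcooz ahfvd qgc rug ojnz namie khn wqbdu xtafw vwyue
Hunk 3: at line 4 remove [kcooz,ahfvd,qgc] add [pldaf,jfci,sxl] -> 15 lines: pqlz lyr jvuxx gvojp rszw pldaf jfci sxl rug ojnz namie khn wqbdu xtafw vwyue
Hunk 4: at line 11 remove [khn,wqbdu] add [trkcs,ivy] -> 15 lines: pqlz lyr jvuxx gvojp rszw pldaf jfci sxl rug ojnz namie trkcs ivy xtafw vwyue
Final line count: 15

Answer: 15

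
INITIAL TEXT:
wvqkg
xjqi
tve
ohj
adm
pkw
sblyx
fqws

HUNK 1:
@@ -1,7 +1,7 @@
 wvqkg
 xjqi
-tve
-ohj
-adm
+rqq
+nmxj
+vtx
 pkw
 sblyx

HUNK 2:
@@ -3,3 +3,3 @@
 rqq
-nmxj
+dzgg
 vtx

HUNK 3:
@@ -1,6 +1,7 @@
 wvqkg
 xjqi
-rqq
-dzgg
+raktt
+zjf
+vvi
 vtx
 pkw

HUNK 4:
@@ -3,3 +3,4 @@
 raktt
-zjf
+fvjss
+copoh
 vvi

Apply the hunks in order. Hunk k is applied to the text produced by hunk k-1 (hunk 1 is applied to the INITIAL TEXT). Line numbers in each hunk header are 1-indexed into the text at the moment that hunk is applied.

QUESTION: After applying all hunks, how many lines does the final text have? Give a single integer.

Answer: 10

Derivation:
Hunk 1: at line 1 remove [tve,ohj,adm] add [rqq,nmxj,vtx] -> 8 lines: wvqkg xjqi rqq nmxj vtx pkw sblyx fqws
Hunk 2: at line 3 remove [nmxj] add [dzgg] -> 8 lines: wvqkg xjqi rqq dzgg vtx pkw sblyx fqws
Hunk 3: at line 1 remove [rqq,dzgg] add [raktt,zjf,vvi] -> 9 lines: wvqkg xjqi raktt zjf vvi vtx pkw sblyx fqws
Hunk 4: at line 3 remove [zjf] add [fvjss,copoh] -> 10 lines: wvqkg xjqi raktt fvjss copoh vvi vtx pkw sblyx fqws
Final line count: 10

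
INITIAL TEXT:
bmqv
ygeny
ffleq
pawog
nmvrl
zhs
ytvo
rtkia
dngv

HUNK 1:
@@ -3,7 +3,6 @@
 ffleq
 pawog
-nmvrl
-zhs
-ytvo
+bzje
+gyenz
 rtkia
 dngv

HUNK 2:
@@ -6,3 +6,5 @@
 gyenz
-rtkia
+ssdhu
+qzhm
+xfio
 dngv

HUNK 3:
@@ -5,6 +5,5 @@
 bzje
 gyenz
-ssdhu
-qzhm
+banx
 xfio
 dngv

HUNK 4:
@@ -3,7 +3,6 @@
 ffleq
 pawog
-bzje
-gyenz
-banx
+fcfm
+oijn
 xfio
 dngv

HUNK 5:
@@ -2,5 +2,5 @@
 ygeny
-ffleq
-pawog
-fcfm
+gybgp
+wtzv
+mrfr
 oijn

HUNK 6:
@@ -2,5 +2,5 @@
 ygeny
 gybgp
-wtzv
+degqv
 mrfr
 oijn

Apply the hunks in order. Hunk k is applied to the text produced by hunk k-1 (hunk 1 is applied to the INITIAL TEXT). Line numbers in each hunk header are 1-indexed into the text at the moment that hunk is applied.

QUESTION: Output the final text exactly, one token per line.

Answer: bmqv
ygeny
gybgp
degqv
mrfr
oijn
xfio
dngv

Derivation:
Hunk 1: at line 3 remove [nmvrl,zhs,ytvo] add [bzje,gyenz] -> 8 lines: bmqv ygeny ffleq pawog bzje gyenz rtkia dngv
Hunk 2: at line 6 remove [rtkia] add [ssdhu,qzhm,xfio] -> 10 lines: bmqv ygeny ffleq pawog bzje gyenz ssdhu qzhm xfio dngv
Hunk 3: at line 5 remove [ssdhu,qzhm] add [banx] -> 9 lines: bmqv ygeny ffleq pawog bzje gyenz banx xfio dngv
Hunk 4: at line 3 remove [bzje,gyenz,banx] add [fcfm,oijn] -> 8 lines: bmqv ygeny ffleq pawog fcfm oijn xfio dngv
Hunk 5: at line 2 remove [ffleq,pawog,fcfm] add [gybgp,wtzv,mrfr] -> 8 lines: bmqv ygeny gybgp wtzv mrfr oijn xfio dngv
Hunk 6: at line 2 remove [wtzv] add [degqv] -> 8 lines: bmqv ygeny gybgp degqv mrfr oijn xfio dngv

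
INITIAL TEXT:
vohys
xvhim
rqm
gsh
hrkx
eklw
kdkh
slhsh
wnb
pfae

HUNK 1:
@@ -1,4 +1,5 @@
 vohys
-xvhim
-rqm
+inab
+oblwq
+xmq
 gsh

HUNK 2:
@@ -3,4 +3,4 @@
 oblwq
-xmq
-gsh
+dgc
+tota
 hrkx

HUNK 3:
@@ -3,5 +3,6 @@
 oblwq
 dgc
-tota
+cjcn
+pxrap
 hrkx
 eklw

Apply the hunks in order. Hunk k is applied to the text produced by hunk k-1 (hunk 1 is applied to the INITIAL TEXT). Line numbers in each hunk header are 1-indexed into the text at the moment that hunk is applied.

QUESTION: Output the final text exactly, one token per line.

Answer: vohys
inab
oblwq
dgc
cjcn
pxrap
hrkx
eklw
kdkh
slhsh
wnb
pfae

Derivation:
Hunk 1: at line 1 remove [xvhim,rqm] add [inab,oblwq,xmq] -> 11 lines: vohys inab oblwq xmq gsh hrkx eklw kdkh slhsh wnb pfae
Hunk 2: at line 3 remove [xmq,gsh] add [dgc,tota] -> 11 lines: vohys inab oblwq dgc tota hrkx eklw kdkh slhsh wnb pfae
Hunk 3: at line 3 remove [tota] add [cjcn,pxrap] -> 12 lines: vohys inab oblwq dgc cjcn pxrap hrkx eklw kdkh slhsh wnb pfae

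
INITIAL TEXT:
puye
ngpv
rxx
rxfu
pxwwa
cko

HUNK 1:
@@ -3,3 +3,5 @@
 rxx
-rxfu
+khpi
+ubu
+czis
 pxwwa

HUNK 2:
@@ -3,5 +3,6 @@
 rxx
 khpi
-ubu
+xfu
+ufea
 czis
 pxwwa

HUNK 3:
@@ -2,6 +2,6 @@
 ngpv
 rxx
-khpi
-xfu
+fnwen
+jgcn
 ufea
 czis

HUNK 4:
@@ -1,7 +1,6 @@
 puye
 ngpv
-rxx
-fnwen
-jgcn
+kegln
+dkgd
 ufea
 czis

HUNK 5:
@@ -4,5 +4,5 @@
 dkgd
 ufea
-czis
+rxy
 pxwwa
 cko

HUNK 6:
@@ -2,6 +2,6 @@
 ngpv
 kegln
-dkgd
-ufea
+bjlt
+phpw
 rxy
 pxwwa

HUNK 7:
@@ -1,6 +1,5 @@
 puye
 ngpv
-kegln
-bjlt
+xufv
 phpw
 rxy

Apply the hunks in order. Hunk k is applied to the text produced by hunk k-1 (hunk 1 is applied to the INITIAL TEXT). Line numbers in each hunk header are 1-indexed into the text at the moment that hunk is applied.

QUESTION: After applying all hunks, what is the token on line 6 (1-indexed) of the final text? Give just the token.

Answer: pxwwa

Derivation:
Hunk 1: at line 3 remove [rxfu] add [khpi,ubu,czis] -> 8 lines: puye ngpv rxx khpi ubu czis pxwwa cko
Hunk 2: at line 3 remove [ubu] add [xfu,ufea] -> 9 lines: puye ngpv rxx khpi xfu ufea czis pxwwa cko
Hunk 3: at line 2 remove [khpi,xfu] add [fnwen,jgcn] -> 9 lines: puye ngpv rxx fnwen jgcn ufea czis pxwwa cko
Hunk 4: at line 1 remove [rxx,fnwen,jgcn] add [kegln,dkgd] -> 8 lines: puye ngpv kegln dkgd ufea czis pxwwa cko
Hunk 5: at line 4 remove [czis] add [rxy] -> 8 lines: puye ngpv kegln dkgd ufea rxy pxwwa cko
Hunk 6: at line 2 remove [dkgd,ufea] add [bjlt,phpw] -> 8 lines: puye ngpv kegln bjlt phpw rxy pxwwa cko
Hunk 7: at line 1 remove [kegln,bjlt] add [xufv] -> 7 lines: puye ngpv xufv phpw rxy pxwwa cko
Final line 6: pxwwa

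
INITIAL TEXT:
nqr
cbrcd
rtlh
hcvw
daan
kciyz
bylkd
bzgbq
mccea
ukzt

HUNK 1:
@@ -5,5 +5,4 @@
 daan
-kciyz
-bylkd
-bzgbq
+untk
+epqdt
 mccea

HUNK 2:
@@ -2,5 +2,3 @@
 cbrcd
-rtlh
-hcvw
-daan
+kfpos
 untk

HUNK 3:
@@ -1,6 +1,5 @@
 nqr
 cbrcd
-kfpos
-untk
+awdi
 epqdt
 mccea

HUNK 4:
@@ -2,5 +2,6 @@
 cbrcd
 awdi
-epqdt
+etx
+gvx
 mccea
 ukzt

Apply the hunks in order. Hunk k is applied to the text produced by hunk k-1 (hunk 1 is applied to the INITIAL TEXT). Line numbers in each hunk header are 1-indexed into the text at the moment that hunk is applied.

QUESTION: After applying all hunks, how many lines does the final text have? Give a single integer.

Hunk 1: at line 5 remove [kciyz,bylkd,bzgbq] add [untk,epqdt] -> 9 lines: nqr cbrcd rtlh hcvw daan untk epqdt mccea ukzt
Hunk 2: at line 2 remove [rtlh,hcvw,daan] add [kfpos] -> 7 lines: nqr cbrcd kfpos untk epqdt mccea ukzt
Hunk 3: at line 1 remove [kfpos,untk] add [awdi] -> 6 lines: nqr cbrcd awdi epqdt mccea ukzt
Hunk 4: at line 2 remove [epqdt] add [etx,gvx] -> 7 lines: nqr cbrcd awdi etx gvx mccea ukzt
Final line count: 7

Answer: 7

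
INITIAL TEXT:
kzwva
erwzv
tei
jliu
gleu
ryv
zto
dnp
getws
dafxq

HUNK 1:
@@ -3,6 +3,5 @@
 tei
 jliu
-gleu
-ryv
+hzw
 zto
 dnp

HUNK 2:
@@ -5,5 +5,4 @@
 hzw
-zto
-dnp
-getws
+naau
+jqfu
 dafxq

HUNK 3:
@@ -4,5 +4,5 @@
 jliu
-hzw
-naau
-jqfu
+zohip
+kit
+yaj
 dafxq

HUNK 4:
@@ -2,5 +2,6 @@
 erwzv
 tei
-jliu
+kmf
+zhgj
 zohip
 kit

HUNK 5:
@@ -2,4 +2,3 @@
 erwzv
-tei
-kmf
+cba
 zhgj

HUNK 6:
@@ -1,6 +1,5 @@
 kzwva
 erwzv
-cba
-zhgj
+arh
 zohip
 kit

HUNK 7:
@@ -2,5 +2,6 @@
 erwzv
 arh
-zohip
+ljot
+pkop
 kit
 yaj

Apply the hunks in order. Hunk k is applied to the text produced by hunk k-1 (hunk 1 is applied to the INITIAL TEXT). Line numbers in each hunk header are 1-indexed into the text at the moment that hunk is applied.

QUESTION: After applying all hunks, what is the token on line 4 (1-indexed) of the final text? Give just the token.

Answer: ljot

Derivation:
Hunk 1: at line 3 remove [gleu,ryv] add [hzw] -> 9 lines: kzwva erwzv tei jliu hzw zto dnp getws dafxq
Hunk 2: at line 5 remove [zto,dnp,getws] add [naau,jqfu] -> 8 lines: kzwva erwzv tei jliu hzw naau jqfu dafxq
Hunk 3: at line 4 remove [hzw,naau,jqfu] add [zohip,kit,yaj] -> 8 lines: kzwva erwzv tei jliu zohip kit yaj dafxq
Hunk 4: at line 2 remove [jliu] add [kmf,zhgj] -> 9 lines: kzwva erwzv tei kmf zhgj zohip kit yaj dafxq
Hunk 5: at line 2 remove [tei,kmf] add [cba] -> 8 lines: kzwva erwzv cba zhgj zohip kit yaj dafxq
Hunk 6: at line 1 remove [cba,zhgj] add [arh] -> 7 lines: kzwva erwzv arh zohip kit yaj dafxq
Hunk 7: at line 2 remove [zohip] add [ljot,pkop] -> 8 lines: kzwva erwzv arh ljot pkop kit yaj dafxq
Final line 4: ljot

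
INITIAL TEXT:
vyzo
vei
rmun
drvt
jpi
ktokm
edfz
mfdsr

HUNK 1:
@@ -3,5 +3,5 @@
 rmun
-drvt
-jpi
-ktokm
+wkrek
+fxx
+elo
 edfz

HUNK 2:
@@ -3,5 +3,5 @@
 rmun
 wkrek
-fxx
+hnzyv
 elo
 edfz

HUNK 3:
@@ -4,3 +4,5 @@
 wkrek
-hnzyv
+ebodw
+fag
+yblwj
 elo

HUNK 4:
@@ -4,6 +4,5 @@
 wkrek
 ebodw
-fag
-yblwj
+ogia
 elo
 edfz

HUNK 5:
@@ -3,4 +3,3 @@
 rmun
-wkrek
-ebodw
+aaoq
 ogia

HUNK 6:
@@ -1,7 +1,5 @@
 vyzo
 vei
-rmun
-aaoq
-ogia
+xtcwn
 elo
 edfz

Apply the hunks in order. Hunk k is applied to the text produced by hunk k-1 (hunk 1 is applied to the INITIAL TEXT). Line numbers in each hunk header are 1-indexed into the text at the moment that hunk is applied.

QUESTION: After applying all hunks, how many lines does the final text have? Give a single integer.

Hunk 1: at line 3 remove [drvt,jpi,ktokm] add [wkrek,fxx,elo] -> 8 lines: vyzo vei rmun wkrek fxx elo edfz mfdsr
Hunk 2: at line 3 remove [fxx] add [hnzyv] -> 8 lines: vyzo vei rmun wkrek hnzyv elo edfz mfdsr
Hunk 3: at line 4 remove [hnzyv] add [ebodw,fag,yblwj] -> 10 lines: vyzo vei rmun wkrek ebodw fag yblwj elo edfz mfdsr
Hunk 4: at line 4 remove [fag,yblwj] add [ogia] -> 9 lines: vyzo vei rmun wkrek ebodw ogia elo edfz mfdsr
Hunk 5: at line 3 remove [wkrek,ebodw] add [aaoq] -> 8 lines: vyzo vei rmun aaoq ogia elo edfz mfdsr
Hunk 6: at line 1 remove [rmun,aaoq,ogia] add [xtcwn] -> 6 lines: vyzo vei xtcwn elo edfz mfdsr
Final line count: 6

Answer: 6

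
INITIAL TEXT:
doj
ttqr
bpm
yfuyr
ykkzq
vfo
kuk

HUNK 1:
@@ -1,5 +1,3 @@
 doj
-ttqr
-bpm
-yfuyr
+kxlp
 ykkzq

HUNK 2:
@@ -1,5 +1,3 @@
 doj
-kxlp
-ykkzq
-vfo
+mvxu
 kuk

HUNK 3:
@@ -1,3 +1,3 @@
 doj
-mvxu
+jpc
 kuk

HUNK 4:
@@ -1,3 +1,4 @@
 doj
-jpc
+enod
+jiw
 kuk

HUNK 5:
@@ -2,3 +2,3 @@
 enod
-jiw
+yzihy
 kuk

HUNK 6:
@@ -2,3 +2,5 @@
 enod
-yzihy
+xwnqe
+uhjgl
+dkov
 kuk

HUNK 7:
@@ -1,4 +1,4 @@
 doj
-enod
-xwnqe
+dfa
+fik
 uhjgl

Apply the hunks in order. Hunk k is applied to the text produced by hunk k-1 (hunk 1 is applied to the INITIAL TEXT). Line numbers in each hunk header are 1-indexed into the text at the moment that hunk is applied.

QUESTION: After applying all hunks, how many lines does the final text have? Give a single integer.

Hunk 1: at line 1 remove [ttqr,bpm,yfuyr] add [kxlp] -> 5 lines: doj kxlp ykkzq vfo kuk
Hunk 2: at line 1 remove [kxlp,ykkzq,vfo] add [mvxu] -> 3 lines: doj mvxu kuk
Hunk 3: at line 1 remove [mvxu] add [jpc] -> 3 lines: doj jpc kuk
Hunk 4: at line 1 remove [jpc] add [enod,jiw] -> 4 lines: doj enod jiw kuk
Hunk 5: at line 2 remove [jiw] add [yzihy] -> 4 lines: doj enod yzihy kuk
Hunk 6: at line 2 remove [yzihy] add [xwnqe,uhjgl,dkov] -> 6 lines: doj enod xwnqe uhjgl dkov kuk
Hunk 7: at line 1 remove [enod,xwnqe] add [dfa,fik] -> 6 lines: doj dfa fik uhjgl dkov kuk
Final line count: 6

Answer: 6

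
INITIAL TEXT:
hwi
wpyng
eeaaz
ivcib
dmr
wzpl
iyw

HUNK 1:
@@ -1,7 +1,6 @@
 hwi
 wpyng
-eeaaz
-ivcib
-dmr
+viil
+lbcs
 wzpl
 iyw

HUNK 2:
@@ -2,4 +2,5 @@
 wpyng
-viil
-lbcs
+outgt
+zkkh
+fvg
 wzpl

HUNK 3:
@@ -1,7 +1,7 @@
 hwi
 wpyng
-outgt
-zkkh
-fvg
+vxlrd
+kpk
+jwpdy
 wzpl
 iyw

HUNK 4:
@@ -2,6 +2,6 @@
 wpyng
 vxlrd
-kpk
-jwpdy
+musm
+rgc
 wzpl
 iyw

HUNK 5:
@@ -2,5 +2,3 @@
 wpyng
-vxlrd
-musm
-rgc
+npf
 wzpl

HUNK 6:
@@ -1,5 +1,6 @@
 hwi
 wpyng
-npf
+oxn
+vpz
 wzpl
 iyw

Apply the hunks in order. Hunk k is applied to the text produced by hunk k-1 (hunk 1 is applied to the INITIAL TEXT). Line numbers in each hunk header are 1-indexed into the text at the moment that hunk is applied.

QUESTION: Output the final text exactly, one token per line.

Answer: hwi
wpyng
oxn
vpz
wzpl
iyw

Derivation:
Hunk 1: at line 1 remove [eeaaz,ivcib,dmr] add [viil,lbcs] -> 6 lines: hwi wpyng viil lbcs wzpl iyw
Hunk 2: at line 2 remove [viil,lbcs] add [outgt,zkkh,fvg] -> 7 lines: hwi wpyng outgt zkkh fvg wzpl iyw
Hunk 3: at line 1 remove [outgt,zkkh,fvg] add [vxlrd,kpk,jwpdy] -> 7 lines: hwi wpyng vxlrd kpk jwpdy wzpl iyw
Hunk 4: at line 2 remove [kpk,jwpdy] add [musm,rgc] -> 7 lines: hwi wpyng vxlrd musm rgc wzpl iyw
Hunk 5: at line 2 remove [vxlrd,musm,rgc] add [npf] -> 5 lines: hwi wpyng npf wzpl iyw
Hunk 6: at line 1 remove [npf] add [oxn,vpz] -> 6 lines: hwi wpyng oxn vpz wzpl iyw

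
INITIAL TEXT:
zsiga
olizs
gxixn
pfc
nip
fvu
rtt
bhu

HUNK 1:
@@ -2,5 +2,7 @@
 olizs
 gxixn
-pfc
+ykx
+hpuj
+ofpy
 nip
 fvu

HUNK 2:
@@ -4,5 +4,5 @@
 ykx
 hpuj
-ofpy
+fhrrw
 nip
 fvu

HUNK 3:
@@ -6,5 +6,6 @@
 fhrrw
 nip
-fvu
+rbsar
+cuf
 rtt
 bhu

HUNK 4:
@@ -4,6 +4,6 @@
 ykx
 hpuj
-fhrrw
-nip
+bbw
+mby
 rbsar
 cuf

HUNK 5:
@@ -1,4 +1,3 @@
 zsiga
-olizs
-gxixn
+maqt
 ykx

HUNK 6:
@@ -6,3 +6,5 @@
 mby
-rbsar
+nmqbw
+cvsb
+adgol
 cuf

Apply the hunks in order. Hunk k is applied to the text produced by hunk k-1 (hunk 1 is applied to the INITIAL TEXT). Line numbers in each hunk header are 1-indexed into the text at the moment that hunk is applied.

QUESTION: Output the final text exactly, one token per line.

Hunk 1: at line 2 remove [pfc] add [ykx,hpuj,ofpy] -> 10 lines: zsiga olizs gxixn ykx hpuj ofpy nip fvu rtt bhu
Hunk 2: at line 4 remove [ofpy] add [fhrrw] -> 10 lines: zsiga olizs gxixn ykx hpuj fhrrw nip fvu rtt bhu
Hunk 3: at line 6 remove [fvu] add [rbsar,cuf] -> 11 lines: zsiga olizs gxixn ykx hpuj fhrrw nip rbsar cuf rtt bhu
Hunk 4: at line 4 remove [fhrrw,nip] add [bbw,mby] -> 11 lines: zsiga olizs gxixn ykx hpuj bbw mby rbsar cuf rtt bhu
Hunk 5: at line 1 remove [olizs,gxixn] add [maqt] -> 10 lines: zsiga maqt ykx hpuj bbw mby rbsar cuf rtt bhu
Hunk 6: at line 6 remove [rbsar] add [nmqbw,cvsb,adgol] -> 12 lines: zsiga maqt ykx hpuj bbw mby nmqbw cvsb adgol cuf rtt bhu

Answer: zsiga
maqt
ykx
hpuj
bbw
mby
nmqbw
cvsb
adgol
cuf
rtt
bhu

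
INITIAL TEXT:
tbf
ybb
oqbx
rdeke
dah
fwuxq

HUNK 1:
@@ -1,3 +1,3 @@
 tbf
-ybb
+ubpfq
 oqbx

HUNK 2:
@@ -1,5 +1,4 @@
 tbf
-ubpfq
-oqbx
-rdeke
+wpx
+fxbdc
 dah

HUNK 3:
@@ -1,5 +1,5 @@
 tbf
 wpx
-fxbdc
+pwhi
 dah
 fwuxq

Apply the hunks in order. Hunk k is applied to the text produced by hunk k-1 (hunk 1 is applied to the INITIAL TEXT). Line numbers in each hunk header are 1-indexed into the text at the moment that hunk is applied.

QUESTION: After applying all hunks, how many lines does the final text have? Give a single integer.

Answer: 5

Derivation:
Hunk 1: at line 1 remove [ybb] add [ubpfq] -> 6 lines: tbf ubpfq oqbx rdeke dah fwuxq
Hunk 2: at line 1 remove [ubpfq,oqbx,rdeke] add [wpx,fxbdc] -> 5 lines: tbf wpx fxbdc dah fwuxq
Hunk 3: at line 1 remove [fxbdc] add [pwhi] -> 5 lines: tbf wpx pwhi dah fwuxq
Final line count: 5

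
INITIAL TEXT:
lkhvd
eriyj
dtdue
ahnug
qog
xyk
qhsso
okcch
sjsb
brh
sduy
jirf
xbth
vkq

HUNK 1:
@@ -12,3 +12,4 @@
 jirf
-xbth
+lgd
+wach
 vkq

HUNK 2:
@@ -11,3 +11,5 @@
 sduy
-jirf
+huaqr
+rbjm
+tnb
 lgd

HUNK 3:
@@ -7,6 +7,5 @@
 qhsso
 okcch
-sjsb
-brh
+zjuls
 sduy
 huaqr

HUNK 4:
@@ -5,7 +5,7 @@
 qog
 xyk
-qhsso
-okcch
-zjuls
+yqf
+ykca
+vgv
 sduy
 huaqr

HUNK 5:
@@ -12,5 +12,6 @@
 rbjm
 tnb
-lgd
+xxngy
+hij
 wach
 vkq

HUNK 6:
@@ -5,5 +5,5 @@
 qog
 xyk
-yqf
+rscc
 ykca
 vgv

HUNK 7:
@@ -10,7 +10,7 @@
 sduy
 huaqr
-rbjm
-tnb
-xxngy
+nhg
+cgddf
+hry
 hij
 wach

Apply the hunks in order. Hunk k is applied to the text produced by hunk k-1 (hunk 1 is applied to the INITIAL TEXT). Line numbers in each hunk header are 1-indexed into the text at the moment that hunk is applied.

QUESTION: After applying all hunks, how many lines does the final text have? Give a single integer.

Answer: 17

Derivation:
Hunk 1: at line 12 remove [xbth] add [lgd,wach] -> 15 lines: lkhvd eriyj dtdue ahnug qog xyk qhsso okcch sjsb brh sduy jirf lgd wach vkq
Hunk 2: at line 11 remove [jirf] add [huaqr,rbjm,tnb] -> 17 lines: lkhvd eriyj dtdue ahnug qog xyk qhsso okcch sjsb brh sduy huaqr rbjm tnb lgd wach vkq
Hunk 3: at line 7 remove [sjsb,brh] add [zjuls] -> 16 lines: lkhvd eriyj dtdue ahnug qog xyk qhsso okcch zjuls sduy huaqr rbjm tnb lgd wach vkq
Hunk 4: at line 5 remove [qhsso,okcch,zjuls] add [yqf,ykca,vgv] -> 16 lines: lkhvd eriyj dtdue ahnug qog xyk yqf ykca vgv sduy huaqr rbjm tnb lgd wach vkq
Hunk 5: at line 12 remove [lgd] add [xxngy,hij] -> 17 lines: lkhvd eriyj dtdue ahnug qog xyk yqf ykca vgv sduy huaqr rbjm tnb xxngy hij wach vkq
Hunk 6: at line 5 remove [yqf] add [rscc] -> 17 lines: lkhvd eriyj dtdue ahnug qog xyk rscc ykca vgv sduy huaqr rbjm tnb xxngy hij wach vkq
Hunk 7: at line 10 remove [rbjm,tnb,xxngy] add [nhg,cgddf,hry] -> 17 lines: lkhvd eriyj dtdue ahnug qog xyk rscc ykca vgv sduy huaqr nhg cgddf hry hij wach vkq
Final line count: 17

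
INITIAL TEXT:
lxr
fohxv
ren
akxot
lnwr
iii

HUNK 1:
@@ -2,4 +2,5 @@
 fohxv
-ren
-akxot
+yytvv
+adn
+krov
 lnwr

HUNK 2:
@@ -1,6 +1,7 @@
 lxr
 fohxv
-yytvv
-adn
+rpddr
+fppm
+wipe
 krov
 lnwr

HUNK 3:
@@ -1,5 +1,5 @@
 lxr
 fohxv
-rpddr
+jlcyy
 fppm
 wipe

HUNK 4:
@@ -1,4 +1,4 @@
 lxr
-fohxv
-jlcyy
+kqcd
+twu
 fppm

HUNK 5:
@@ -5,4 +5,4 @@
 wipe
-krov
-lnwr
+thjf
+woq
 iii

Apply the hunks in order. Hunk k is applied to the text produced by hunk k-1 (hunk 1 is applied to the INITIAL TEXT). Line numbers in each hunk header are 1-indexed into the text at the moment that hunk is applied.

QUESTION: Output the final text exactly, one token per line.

Answer: lxr
kqcd
twu
fppm
wipe
thjf
woq
iii

Derivation:
Hunk 1: at line 2 remove [ren,akxot] add [yytvv,adn,krov] -> 7 lines: lxr fohxv yytvv adn krov lnwr iii
Hunk 2: at line 1 remove [yytvv,adn] add [rpddr,fppm,wipe] -> 8 lines: lxr fohxv rpddr fppm wipe krov lnwr iii
Hunk 3: at line 1 remove [rpddr] add [jlcyy] -> 8 lines: lxr fohxv jlcyy fppm wipe krov lnwr iii
Hunk 4: at line 1 remove [fohxv,jlcyy] add [kqcd,twu] -> 8 lines: lxr kqcd twu fppm wipe krov lnwr iii
Hunk 5: at line 5 remove [krov,lnwr] add [thjf,woq] -> 8 lines: lxr kqcd twu fppm wipe thjf woq iii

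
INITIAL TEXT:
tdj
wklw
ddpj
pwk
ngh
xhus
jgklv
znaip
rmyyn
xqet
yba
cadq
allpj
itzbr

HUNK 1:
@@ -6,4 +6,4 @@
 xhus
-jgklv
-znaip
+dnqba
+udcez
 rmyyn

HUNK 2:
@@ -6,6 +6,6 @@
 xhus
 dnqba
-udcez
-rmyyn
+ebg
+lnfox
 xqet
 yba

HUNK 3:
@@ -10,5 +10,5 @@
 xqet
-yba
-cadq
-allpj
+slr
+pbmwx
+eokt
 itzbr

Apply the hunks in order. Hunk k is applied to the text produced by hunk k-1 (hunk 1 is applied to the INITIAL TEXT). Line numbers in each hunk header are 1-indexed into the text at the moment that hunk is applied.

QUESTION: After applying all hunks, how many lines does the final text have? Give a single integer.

Answer: 14

Derivation:
Hunk 1: at line 6 remove [jgklv,znaip] add [dnqba,udcez] -> 14 lines: tdj wklw ddpj pwk ngh xhus dnqba udcez rmyyn xqet yba cadq allpj itzbr
Hunk 2: at line 6 remove [udcez,rmyyn] add [ebg,lnfox] -> 14 lines: tdj wklw ddpj pwk ngh xhus dnqba ebg lnfox xqet yba cadq allpj itzbr
Hunk 3: at line 10 remove [yba,cadq,allpj] add [slr,pbmwx,eokt] -> 14 lines: tdj wklw ddpj pwk ngh xhus dnqba ebg lnfox xqet slr pbmwx eokt itzbr
Final line count: 14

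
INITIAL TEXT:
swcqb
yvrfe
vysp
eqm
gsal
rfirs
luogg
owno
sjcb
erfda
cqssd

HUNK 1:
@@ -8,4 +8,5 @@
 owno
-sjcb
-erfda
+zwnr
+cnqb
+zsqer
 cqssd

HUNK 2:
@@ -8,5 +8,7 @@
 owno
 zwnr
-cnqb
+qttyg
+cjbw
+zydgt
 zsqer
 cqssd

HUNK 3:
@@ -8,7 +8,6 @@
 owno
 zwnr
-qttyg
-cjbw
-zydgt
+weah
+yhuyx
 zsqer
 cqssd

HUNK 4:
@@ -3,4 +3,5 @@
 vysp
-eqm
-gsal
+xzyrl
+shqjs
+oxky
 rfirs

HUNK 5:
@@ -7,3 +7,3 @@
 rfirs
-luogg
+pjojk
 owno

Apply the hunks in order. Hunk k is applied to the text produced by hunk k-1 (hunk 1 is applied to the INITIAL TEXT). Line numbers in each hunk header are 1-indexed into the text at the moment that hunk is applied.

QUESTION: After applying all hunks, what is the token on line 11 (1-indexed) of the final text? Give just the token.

Hunk 1: at line 8 remove [sjcb,erfda] add [zwnr,cnqb,zsqer] -> 12 lines: swcqb yvrfe vysp eqm gsal rfirs luogg owno zwnr cnqb zsqer cqssd
Hunk 2: at line 8 remove [cnqb] add [qttyg,cjbw,zydgt] -> 14 lines: swcqb yvrfe vysp eqm gsal rfirs luogg owno zwnr qttyg cjbw zydgt zsqer cqssd
Hunk 3: at line 8 remove [qttyg,cjbw,zydgt] add [weah,yhuyx] -> 13 lines: swcqb yvrfe vysp eqm gsal rfirs luogg owno zwnr weah yhuyx zsqer cqssd
Hunk 4: at line 3 remove [eqm,gsal] add [xzyrl,shqjs,oxky] -> 14 lines: swcqb yvrfe vysp xzyrl shqjs oxky rfirs luogg owno zwnr weah yhuyx zsqer cqssd
Hunk 5: at line 7 remove [luogg] add [pjojk] -> 14 lines: swcqb yvrfe vysp xzyrl shqjs oxky rfirs pjojk owno zwnr weah yhuyx zsqer cqssd
Final line 11: weah

Answer: weah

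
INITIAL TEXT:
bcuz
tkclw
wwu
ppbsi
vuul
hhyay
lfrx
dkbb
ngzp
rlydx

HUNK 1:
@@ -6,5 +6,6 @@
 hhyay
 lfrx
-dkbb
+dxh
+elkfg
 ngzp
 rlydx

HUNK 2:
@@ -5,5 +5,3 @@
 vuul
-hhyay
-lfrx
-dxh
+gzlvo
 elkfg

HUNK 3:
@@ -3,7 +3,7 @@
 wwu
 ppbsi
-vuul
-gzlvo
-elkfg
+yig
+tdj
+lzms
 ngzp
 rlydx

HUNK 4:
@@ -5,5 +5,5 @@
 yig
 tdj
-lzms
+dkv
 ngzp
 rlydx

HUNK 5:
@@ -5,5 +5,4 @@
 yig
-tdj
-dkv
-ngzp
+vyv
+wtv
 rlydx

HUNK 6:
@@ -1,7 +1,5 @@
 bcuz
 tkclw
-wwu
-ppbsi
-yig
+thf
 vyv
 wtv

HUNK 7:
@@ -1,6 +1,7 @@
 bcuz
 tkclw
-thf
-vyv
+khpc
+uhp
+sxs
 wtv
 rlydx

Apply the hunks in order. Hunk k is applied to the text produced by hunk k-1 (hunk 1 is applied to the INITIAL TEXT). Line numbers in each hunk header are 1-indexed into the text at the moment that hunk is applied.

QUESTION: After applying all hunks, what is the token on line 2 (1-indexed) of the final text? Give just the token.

Answer: tkclw

Derivation:
Hunk 1: at line 6 remove [dkbb] add [dxh,elkfg] -> 11 lines: bcuz tkclw wwu ppbsi vuul hhyay lfrx dxh elkfg ngzp rlydx
Hunk 2: at line 5 remove [hhyay,lfrx,dxh] add [gzlvo] -> 9 lines: bcuz tkclw wwu ppbsi vuul gzlvo elkfg ngzp rlydx
Hunk 3: at line 3 remove [vuul,gzlvo,elkfg] add [yig,tdj,lzms] -> 9 lines: bcuz tkclw wwu ppbsi yig tdj lzms ngzp rlydx
Hunk 4: at line 5 remove [lzms] add [dkv] -> 9 lines: bcuz tkclw wwu ppbsi yig tdj dkv ngzp rlydx
Hunk 5: at line 5 remove [tdj,dkv,ngzp] add [vyv,wtv] -> 8 lines: bcuz tkclw wwu ppbsi yig vyv wtv rlydx
Hunk 6: at line 1 remove [wwu,ppbsi,yig] add [thf] -> 6 lines: bcuz tkclw thf vyv wtv rlydx
Hunk 7: at line 1 remove [thf,vyv] add [khpc,uhp,sxs] -> 7 lines: bcuz tkclw khpc uhp sxs wtv rlydx
Final line 2: tkclw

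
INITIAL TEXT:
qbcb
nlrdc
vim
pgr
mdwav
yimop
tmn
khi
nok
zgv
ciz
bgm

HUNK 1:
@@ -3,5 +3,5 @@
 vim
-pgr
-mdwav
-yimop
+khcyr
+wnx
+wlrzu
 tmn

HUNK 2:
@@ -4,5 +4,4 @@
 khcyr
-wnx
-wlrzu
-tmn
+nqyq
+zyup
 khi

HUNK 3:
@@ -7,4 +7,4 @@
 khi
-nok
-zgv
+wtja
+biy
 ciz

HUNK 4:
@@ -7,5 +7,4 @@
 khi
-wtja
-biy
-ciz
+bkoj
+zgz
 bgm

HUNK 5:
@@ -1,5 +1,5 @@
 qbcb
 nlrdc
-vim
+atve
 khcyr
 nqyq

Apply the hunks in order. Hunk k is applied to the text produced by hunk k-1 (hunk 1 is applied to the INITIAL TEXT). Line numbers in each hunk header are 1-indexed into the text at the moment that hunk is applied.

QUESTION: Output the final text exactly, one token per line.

Hunk 1: at line 3 remove [pgr,mdwav,yimop] add [khcyr,wnx,wlrzu] -> 12 lines: qbcb nlrdc vim khcyr wnx wlrzu tmn khi nok zgv ciz bgm
Hunk 2: at line 4 remove [wnx,wlrzu,tmn] add [nqyq,zyup] -> 11 lines: qbcb nlrdc vim khcyr nqyq zyup khi nok zgv ciz bgm
Hunk 3: at line 7 remove [nok,zgv] add [wtja,biy] -> 11 lines: qbcb nlrdc vim khcyr nqyq zyup khi wtja biy ciz bgm
Hunk 4: at line 7 remove [wtja,biy,ciz] add [bkoj,zgz] -> 10 lines: qbcb nlrdc vim khcyr nqyq zyup khi bkoj zgz bgm
Hunk 5: at line 1 remove [vim] add [atve] -> 10 lines: qbcb nlrdc atve khcyr nqyq zyup khi bkoj zgz bgm

Answer: qbcb
nlrdc
atve
khcyr
nqyq
zyup
khi
bkoj
zgz
bgm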